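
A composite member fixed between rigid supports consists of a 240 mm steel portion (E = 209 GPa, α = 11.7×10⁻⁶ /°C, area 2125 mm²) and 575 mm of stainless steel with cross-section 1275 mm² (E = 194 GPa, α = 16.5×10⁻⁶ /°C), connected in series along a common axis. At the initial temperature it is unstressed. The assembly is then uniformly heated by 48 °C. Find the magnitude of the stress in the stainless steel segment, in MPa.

With the walls removed the bar would change length by δ_free = Σ αᵢΔT Lᵢ = 11.7×10⁻⁶×48×240 + 16.5×10⁻⁶×48×575 = 0.5902 mm.
Since the ends are fixed, an axial force P builds up, equal in every segment, with P · Σ Lᵢ/(AᵢEᵢ) = δ_free.
Σ Lᵢ/(AᵢEᵢ) = 240/(2125×209×10³) + 575/(1275×194×10³) = 2.865×10⁻⁶ mm/N.
P = 0.5902 / 2.865×10⁻⁶ = 206000 N = 206 kN, compressive.
σ_{stainless steel} = P / A = 206000 / 1275 = 161.6 MPa.

σ ≈ 162 MPa (compressive)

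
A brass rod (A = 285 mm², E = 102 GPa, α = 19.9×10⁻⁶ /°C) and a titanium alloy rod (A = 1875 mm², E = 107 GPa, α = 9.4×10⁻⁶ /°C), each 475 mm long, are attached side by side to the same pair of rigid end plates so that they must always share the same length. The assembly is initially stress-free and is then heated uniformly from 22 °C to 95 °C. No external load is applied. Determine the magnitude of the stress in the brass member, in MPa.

The brass has the larger α, so on heating it would change length more than the titanium alloy if both were free. The rigid plates force a common final length, so the brass is put into compression and the titanium alloy into tension, with equal and opposite forces P (no external load).
Compatibility of the two members (thermal + elastic change equal): (α₁ − α₂)ΔT = P·[1/(A₁E₁) + 1/(A₂E₂)].
|α₁ − α₂|·ΔT = 10.5×10⁻⁶ × 73 = 0.0007665.
1/(A₁E₁) + 1/(A₂E₂) = 1/(285×102×10³) + 1/(1875×107×10³) = 3.938×10⁻⁸ N⁻¹.
So P = 0.0007665 / 3.938×10⁻⁸ = 19.46 kN.
σ_{brass} = P/A₁ = 19460/285 = 68.29 MPa, compressive.

σ ≈ 68.3 MPa (compressive)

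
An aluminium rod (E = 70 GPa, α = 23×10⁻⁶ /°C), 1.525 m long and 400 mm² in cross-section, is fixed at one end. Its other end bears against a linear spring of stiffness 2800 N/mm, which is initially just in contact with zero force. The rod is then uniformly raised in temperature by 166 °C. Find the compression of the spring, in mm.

Free thermal expansion: δ_free = αΔT L = 23×10⁻⁶ × 166 × 1525 = 5.822 mm.
Let P be the compressive force at the spring. The rod shortens elastically by PL/(AE) and the spring compresses by P/k; together these equal δ_free.
P [ L/(AE) + 1/k ] = δ_free → P [ 1525/(400×70×10³) + 1/(2800) ] = 5.822.
P = 5.822 / 0.0004116 = 14150 N.
Spring compression = P/k = 14150/(2800) = 5.052 mm.

δ ≈ 5.05 mm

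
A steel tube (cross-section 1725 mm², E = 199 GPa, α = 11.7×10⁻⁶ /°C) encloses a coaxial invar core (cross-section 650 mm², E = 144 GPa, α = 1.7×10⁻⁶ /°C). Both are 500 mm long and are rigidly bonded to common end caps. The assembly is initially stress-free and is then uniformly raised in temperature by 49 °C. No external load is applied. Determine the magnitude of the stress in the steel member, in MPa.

Both members must finish at the same length. With the larger α, the steel tends to over-expand; the plates restrain it, putting the steel in compression and the invar in tension. With no external load the two internal forces are equal and opposite, magnitude P.
Compatibility of the two members (thermal + elastic change equal): (α₁ − α₂)ΔT = P·[1/(A₁E₁) + 1/(A₂E₂)].
|α₁ − α₂|·ΔT = 10×10⁻⁶ × 49 = 0.00049.
1/(A₁E₁) + 1/(A₂E₂) = 1/(1725×199×10³) + 1/(650×144×10³) = 1.36×10⁻⁸ N⁻¹.
So P = 0.00049 / 1.36×10⁻⁸ = 36.04 kN.
σ_{steel} = P/A₁ = 36040/1725 = 20.89 MPa, compressive.

σ ≈ 20.9 MPa (compressive)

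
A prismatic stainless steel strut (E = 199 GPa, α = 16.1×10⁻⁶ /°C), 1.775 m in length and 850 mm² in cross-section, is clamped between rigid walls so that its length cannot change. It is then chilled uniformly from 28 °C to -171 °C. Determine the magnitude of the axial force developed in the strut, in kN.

Full restraint means ε = 0, so the stress is σ = EαΔT = 199×10³ × 16.1×10⁻⁶ × 199 = 637.6 MPa.
P = AEαΔT = 850 × 199×10³ × 16.1×10⁻⁶ × 199 = 541.9 kN (tensile).

P ≈ 542 kN (tensile)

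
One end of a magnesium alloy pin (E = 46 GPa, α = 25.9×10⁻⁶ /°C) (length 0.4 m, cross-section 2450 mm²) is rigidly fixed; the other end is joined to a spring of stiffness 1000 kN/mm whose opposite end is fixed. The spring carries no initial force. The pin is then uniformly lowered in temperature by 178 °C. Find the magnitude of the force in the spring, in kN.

If the spring were absent the pin would shorten by αΔT L = 25.9×10⁻⁶ × 178 × 400 = 1.844 mm.
With a force P in the spring, the elastic change of the pin is PL/(AE) and that of the spring is P/k; compatibility requires their sum to equal δ_free.
So P = δ_free / [L/(AE) + 1/k] = 1.844 / [ 400/(2450×46×10³) + 1/(1000×10³) ].
P = 1.844 / 4.549×10⁻⁶ = 405400 N.

P ≈ 405 kN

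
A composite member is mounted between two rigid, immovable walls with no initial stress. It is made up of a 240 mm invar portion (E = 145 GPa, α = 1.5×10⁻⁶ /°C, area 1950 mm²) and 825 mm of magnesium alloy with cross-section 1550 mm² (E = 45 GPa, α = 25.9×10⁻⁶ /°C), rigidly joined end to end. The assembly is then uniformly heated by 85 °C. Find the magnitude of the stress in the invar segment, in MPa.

σ ≈ 74.7 MPa (compressive)

Free thermal expansion of the whole bar: Σ αᵢΔT Lᵢ = 1.5×10⁻⁶×85×240 + 25.9×10⁻⁶×85×825 = 1.847 mm.
The walls prevent any net length change, so an axial force P (same in every segment) develops. Compatibility: P · Σ Lᵢ/(AᵢEᵢ) = δ_free.
Σ Lᵢ/(AᵢEᵢ) = 240/(1950×145×10³) + 825/(1550×45×10³) = 1.268×10⁻⁵ mm/N.
P = 1.847 / 1.268×10⁻⁵ = 145700 N = 145.7 kN, compressive.
σ_{invar} = P / A = 145700 / 1950 = 74.71 MPa.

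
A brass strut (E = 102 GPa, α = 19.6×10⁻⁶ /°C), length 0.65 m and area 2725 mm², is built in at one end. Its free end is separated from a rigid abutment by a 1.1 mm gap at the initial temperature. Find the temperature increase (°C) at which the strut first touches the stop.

ΔT ≈ 86.3 °C

Contact occurs when the free expansion equals the gap: αΔT L = 1.1 mm.
ΔT = 1.1 / (19.6×10⁻⁶ × 650) = 86.34 °C.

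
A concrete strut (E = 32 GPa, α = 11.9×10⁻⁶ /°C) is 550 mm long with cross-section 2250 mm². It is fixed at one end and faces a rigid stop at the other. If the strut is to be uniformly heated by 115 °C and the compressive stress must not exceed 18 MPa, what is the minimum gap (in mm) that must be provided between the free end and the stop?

g ≈ 0.443 mm

With no wall the strut would lengthen by αΔT L = 11.9×10⁻⁶ × 115 × 550 = 0.7527 mm.
At the allowable stress the elastic shortening the wall may impose is σL/E = 18 × 550 / (32×10³) = 0.3094 mm.
The gap must absorb the remainder: g_min = 0.7527 − 0.3094 = 0.4433 mm.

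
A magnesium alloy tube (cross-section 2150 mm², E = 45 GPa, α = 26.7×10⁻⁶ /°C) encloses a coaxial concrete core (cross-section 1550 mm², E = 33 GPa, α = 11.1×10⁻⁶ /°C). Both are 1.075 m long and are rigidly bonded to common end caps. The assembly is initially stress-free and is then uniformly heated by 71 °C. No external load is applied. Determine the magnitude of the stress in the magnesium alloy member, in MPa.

The magnesium alloy has the larger α, so on heating it would change length more than the concrete if both were free. The rigid plates force a common final length, so the magnesium alloy is put into compression and the concrete into tension, with equal and opposite forces P (no external load).
Equating the net (thermal + elastic) strains gives |α₁ − α₂|·ΔT = P·[1/(A₁E₁) + 1/(A₂E₂)].
|α₁ − α₂|·ΔT = 15.6×10⁻⁶ × 71 = 0.001108.
1/(A₁E₁) + 1/(A₂E₂) = 1/(2150×45×10³) + 1/(1550×33×10³) = 2.989×10⁻⁸ N⁻¹.
P = 0.001108 / 2.989×10⁻⁸ = 37060 N = 37.06 kN.
σ_{magnesium alloy} = P/A₁ = 37060/2150 = 17.24 MPa, compressive.

σ ≈ 17.2 MPa (compressive)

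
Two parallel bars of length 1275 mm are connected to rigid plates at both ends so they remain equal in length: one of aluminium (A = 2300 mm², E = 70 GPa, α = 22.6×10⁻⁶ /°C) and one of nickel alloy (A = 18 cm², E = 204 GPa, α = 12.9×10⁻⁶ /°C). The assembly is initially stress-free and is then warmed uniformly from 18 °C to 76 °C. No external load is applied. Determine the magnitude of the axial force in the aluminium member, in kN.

Both members must finish at the same length. With the larger α, the aluminium tends to over-expand; the plates restrain it, putting the aluminium in compression and the nickel alloy in tension. With no external load the two internal forces are equal and opposite, magnitude P.
Compatibility of the two members (thermal + elastic change equal): (α₁ − α₂)ΔT = P·[1/(A₁E₁) + 1/(A₂E₂)].
|α₁ − α₂|·ΔT = 9.7×10⁻⁶ × 58 = 0.0005626.
1/(A₁E₁) + 1/(A₂E₂) = 1/(2300×70×10³) + 1/(1800×204×10³) = 8.934×10⁻⁹ N⁻¹.
So P = 0.0005626 / 8.934×10⁻⁹ = 62.97 kN.

P ≈ 63 kN (compressive in the aluminium)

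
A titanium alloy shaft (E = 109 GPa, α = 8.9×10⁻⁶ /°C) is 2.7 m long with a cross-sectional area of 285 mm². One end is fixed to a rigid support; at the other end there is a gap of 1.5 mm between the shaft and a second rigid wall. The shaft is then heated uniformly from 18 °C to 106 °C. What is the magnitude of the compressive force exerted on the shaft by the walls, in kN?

Unrestrained expansion: δ_free = αΔT L = 8.9×10⁻⁶ × 88 × 2700 = 2.115 mm.
The gap closes (δ_free > 1.5 mm) and the wall then resists a further 2.115 − 1.5 = 0.6146 mm of expansion.
That suppressed elongation corresponds to σ = E·Δ/L = 109×10³ × 0.6146/2700 = 24.81 MPa.
P = σA = 24.81 × 285 = 7.072 kN.

P ≈ 7.07 kN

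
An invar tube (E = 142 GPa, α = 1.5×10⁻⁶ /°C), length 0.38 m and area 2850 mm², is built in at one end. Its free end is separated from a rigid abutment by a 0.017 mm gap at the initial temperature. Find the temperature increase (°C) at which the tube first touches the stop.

ΔT ≈ 29.8 °C

The gap closes when αΔT L = 0.017 mm, since the tube is still unstressed at that instant.
So ΔT = g/(αL) = 0.017/(1.5×10⁻⁶ × 380) = 29.82 °C.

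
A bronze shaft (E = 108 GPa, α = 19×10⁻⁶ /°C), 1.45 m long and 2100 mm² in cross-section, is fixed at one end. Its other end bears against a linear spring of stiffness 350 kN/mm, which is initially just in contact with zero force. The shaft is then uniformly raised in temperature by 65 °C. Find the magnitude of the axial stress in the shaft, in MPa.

σ ≈ 92.2 MPa (compressive)

The unrestrained thermal change is αΔT L = 19×10⁻⁶ × 65 × 1450 = 1.791 mm.
With a force P in the spring, the elastic change of the shaft is PL/(AE) and that of the spring is P/k; compatibility requires their sum to equal δ_free.
So P = δ_free / [L/(AE) + 1/k] = 1.791 / [ 1450/(2100×108×10³) + 1/(350×10³) ].
P = 1.791 / 9.25×10⁻⁶ = 193600 N.
σ = P/A = 193600/2100 = 92.18 MPa.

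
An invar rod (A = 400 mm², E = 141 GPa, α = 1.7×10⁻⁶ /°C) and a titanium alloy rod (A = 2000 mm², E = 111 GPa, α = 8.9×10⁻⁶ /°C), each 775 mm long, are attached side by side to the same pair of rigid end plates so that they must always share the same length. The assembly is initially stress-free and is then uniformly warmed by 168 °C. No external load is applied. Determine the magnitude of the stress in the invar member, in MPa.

σ ≈ 136 MPa (tensile)

Both members must finish at the same length. With the larger α, the titanium alloy tends to over-expand; the plates restrain it, putting the titanium alloy in compression and the invar in tension. With no external load the two internal forces are equal and opposite, magnitude P.
Setting the final lengths equal and cancelling L: (α₁ − α₂)ΔT = P/(A₁E₁) + P/(A₂E₂).
|α₁ − α₂|·ΔT = 7.2×10⁻⁶ × 168 = 0.00121.
1/(A₁E₁) + 1/(A₂E₂) = 1/(400×141×10³) + 1/(2000×111×10³) = 2.224×10⁻⁸ N⁻¹.
P = 0.00121 / 2.224×10⁻⁸ = 54400 N = 54.4 kN.
σ_{invar} = P/A₁ = 54400/400 = 136 MPa, tensile.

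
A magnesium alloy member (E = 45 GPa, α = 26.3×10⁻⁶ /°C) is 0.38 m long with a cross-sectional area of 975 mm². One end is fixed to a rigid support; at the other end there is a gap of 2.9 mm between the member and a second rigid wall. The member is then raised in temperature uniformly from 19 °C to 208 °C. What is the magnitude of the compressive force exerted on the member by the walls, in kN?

P ≈ 0 kN

If the wall were absent the member would grow by αΔT L = 26.3×10⁻⁶ × 189 × 380 = 1.889 mm.
Since δ_free = 1.89 mm is less than the 2.9 mm gap, the member never touches the wall. No axial force develops.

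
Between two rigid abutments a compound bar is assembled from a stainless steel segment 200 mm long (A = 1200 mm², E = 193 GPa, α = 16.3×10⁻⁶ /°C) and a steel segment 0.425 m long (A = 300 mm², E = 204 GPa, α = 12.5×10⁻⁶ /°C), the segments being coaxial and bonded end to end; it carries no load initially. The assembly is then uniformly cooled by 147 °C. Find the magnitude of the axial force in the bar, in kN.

P ≈ 161 kN (tensile)

If the supports were absent, the total length change would be Σ αᵢΔT Lᵢ = 16.3×10⁻⁶×147×200 + 12.5×10⁻⁶×147×425 = 1.26 mm.
Since the ends are fixed, an axial force P builds up, equal in every segment, with P · Σ Lᵢ/(AᵢEᵢ) = δ_free.
The series flexibility is Σ Lᵢ/(AᵢEᵢ) = 200/(1200×193×10³) + 425/(300×204×10³) = 7.808×10⁻⁶ mm/N.
P = 1.26 / 7.808×10⁻⁶ = 161400 N = 161.4 kN, tensile.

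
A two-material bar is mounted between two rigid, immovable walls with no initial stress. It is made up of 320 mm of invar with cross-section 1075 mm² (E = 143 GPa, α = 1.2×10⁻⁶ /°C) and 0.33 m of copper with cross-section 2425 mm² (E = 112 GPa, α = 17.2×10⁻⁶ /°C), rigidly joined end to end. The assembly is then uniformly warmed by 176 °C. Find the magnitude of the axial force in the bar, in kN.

If the supports were absent, the total length change would be Σ αᵢΔT Lᵢ = 1.2×10⁻⁶×176×320 + 17.2×10⁻⁶×176×330 = 1.067 mm.
Since the ends are fixed, an axial force P builds up, equal in every segment, with P · Σ Lᵢ/(AᵢEᵢ) = δ_free.
Σ Lᵢ/(AᵢEᵢ) = 320/(1075×143×10³) + 330/(2425×112×10³) = 3.297×10⁻⁶ mm/N.
Hence P = δ_free / Σ(L/AE) = 1.067/3.297×10⁻⁶ = 323.5 kN (compressive).

P ≈ 324 kN (compressive)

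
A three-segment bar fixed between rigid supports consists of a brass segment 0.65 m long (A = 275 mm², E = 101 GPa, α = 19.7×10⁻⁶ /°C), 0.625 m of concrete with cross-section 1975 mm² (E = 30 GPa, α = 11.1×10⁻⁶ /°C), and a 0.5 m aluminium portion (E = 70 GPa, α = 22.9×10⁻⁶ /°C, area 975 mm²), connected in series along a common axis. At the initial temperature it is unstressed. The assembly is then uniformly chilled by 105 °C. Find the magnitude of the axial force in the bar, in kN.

Free thermal contraction of the whole bar: Σ αᵢΔT Lᵢ = 19.7×10⁻⁶×105×650 + 11.1×10⁻⁶×105×625 + 22.9×10⁻⁶×105×500 = 3.275 mm.
The rigid supports impose zero overall length change; the single axial force P common to all segments must satisfy P Σ Lᵢ/(AᵢEᵢ) = δ_free.
The series flexibility is Σ Lᵢ/(AᵢEᵢ) = 650/(275×101×10³) + 625/(1975×30×10³) + 500/(975×70×10³) = 4.128×10⁻⁵ mm/N.
So P = 3.275 / 4.128×10⁻⁵ = 79.35 kN, tensile.

P ≈ 79.3 kN (tensile)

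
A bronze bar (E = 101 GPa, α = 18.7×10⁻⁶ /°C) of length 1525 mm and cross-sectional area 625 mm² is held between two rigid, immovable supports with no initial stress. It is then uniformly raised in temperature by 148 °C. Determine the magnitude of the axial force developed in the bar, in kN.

With zero net strain, σ = E·αΔT = 101 GPa × 18.7×10⁻⁶ × 148 = 279.5 MPa.
Then P = σA = 279.5 × 625 mm² = 174.7 kN, compressive.

P ≈ 175 kN (compressive)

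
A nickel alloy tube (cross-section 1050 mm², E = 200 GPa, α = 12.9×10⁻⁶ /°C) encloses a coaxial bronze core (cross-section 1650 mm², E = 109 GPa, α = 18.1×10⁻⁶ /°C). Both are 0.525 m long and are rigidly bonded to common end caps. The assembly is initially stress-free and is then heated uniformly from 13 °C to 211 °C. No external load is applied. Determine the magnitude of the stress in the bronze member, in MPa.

Equilibrium of a rigid end plate with no external load gives equal and opposite internal forces ±P in the two members. Since α_{bronze} > α_{nickel alloy}, heating drives the bronze into compression and the nickel alloy into tension.
Compatibility of the two members (thermal + elastic change equal): (α₁ − α₂)ΔT = P·[1/(A₁E₁) + 1/(A₂E₂)].
|α₁ − α₂|·ΔT = 5.2×10⁻⁶ × 198 = 0.00103.
1/(A₁E₁) + 1/(A₂E₂) = 1/(1050×200×10³) + 1/(1650×109×10³) = 1.032×10⁻⁸ N⁻¹.
P = 0.00103 / 1.032×10⁻⁸ = 99750 N = 99.75 kN.
σ_{bronze} = P/A₂ = 99750/1650 = 60.45 MPa, compressive.

σ ≈ 60.5 MPa (compressive)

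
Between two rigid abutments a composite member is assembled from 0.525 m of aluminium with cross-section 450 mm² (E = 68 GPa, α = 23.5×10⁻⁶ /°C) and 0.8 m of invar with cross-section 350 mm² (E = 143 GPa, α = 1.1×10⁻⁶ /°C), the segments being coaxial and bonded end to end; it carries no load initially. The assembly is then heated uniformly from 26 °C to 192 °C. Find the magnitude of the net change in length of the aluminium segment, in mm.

|ΔL| ≈ 0.912 mm

If the supports were absent, the total length change would be Σ αᵢΔT Lᵢ = 23.5×10⁻⁶×166×525 + 1.1×10⁻⁶×166×800 = 2.194 mm.
The walls prevent any net length change, so an axial force P (same in every segment) develops. Compatibility: P · Σ Lᵢ/(AᵢEᵢ) = δ_free.
The series flexibility is Σ Lᵢ/(AᵢEᵢ) = 525/(450×68×10³) + 800/(350×143×10³) = 3.314×10⁻⁵ mm/N.
P = 2.194 / 3.314×10⁻⁵ = 66210 N = 66.21 kN, compressive.
For the aluminium segment, free thermal change = 23.5×10⁻⁶×166×525 = 2.048 mm and elastic change from P = 66210×525/(450×68×10³) = 1.136 mm; these oppose, so the net change is 0.912 mm (segment lengthens).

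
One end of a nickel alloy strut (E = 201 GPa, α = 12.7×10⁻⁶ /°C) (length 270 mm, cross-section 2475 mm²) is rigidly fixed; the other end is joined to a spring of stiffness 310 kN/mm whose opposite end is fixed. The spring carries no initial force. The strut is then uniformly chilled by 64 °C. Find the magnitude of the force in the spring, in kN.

P ≈ 58.2 kN

Free thermal contraction: δ_free = αΔT L = 12.7×10⁻⁶ × 64 × 270 = 0.2195 mm.
Let P be the tensile force in the spring. The strut extends elastically by PL/(AE) and the spring stretches by P/k; together these equal δ_free.
P [ L/(AE) + 1/k ] = δ_free → P [ 270/(2475×201×10³) + 1/(310×10³) ] = 0.2195.
P = 0.2195 / 3.769×10⁻⁶ = 58230 N.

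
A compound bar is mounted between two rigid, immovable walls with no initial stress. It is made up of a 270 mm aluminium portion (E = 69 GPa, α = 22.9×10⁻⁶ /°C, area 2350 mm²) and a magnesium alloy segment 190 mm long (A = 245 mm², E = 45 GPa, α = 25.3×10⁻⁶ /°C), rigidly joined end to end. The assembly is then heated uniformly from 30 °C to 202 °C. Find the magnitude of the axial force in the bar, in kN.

If the supports were absent, the total length change would be Σ αᵢΔT Lᵢ = 22.9×10⁻⁶×172×270 + 25.3×10⁻⁶×172×190 = 1.89 mm.
Since the ends are fixed, an axial force P builds up, equal in every segment, with P · Σ Lᵢ/(AᵢEᵢ) = δ_free.
Σ Lᵢ/(AᵢEᵢ) = 270/(2350×69×10³) + 190/(245×45×10³) = 1.89×10⁻⁵ mm/N.
Hence P = δ_free / Σ(L/AE) = 1.89/1.89×10⁻⁵ = 100 kN (compressive).

P ≈ 100 kN (compressive)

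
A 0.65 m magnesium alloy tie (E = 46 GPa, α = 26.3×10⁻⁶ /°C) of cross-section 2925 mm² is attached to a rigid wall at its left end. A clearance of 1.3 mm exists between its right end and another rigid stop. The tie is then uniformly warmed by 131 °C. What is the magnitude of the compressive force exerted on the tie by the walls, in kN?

Free thermal elongation = αΔT L = 26.3×10⁻⁶ × 131 × 650 = 2.239 mm.
The gap closes (δ_free > 1.3 mm) and the wall then resists a further 2.239 − 1.3 = 0.9394 mm of expansion.
That suppressed elongation corresponds to σ = E·Δ/L = 46×10³ × 0.9394/650 = 66.48 MPa.
P = σA = 66.48 × 2925 = 194.5 kN.

P ≈ 194 kN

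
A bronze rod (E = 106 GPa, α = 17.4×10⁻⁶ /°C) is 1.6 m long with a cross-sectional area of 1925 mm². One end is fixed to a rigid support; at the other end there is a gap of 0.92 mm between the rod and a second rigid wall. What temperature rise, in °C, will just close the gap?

The gap closes when αΔT L = 0.92 mm, since the rod is still unstressed at that instant.
So ΔT = g/(αL) = 0.92/(17.4×10⁻⁶ × 1600) = 33.05 °C.

ΔT ≈ 33 °C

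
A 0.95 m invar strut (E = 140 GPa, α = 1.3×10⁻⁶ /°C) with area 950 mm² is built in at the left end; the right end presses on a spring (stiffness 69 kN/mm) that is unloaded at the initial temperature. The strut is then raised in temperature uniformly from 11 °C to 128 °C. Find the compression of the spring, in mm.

δ ≈ 0.0968 mm

The unrestrained thermal change is αΔT L = 1.3×10⁻⁶ × 117 × 950 = 0.1445 mm.
With a force P in the spring, the elastic change of the strut is PL/(AE) and that of the spring is P/k; compatibility requires their sum to equal δ_free.
So P = δ_free / [L/(AE) + 1/k] = 0.1445 / [ 950/(950×140×10³) + 1/(69×10³) ].
P = 0.1445 / 2.164×10⁻⁵ = 6679 N.
Spring compression = P/k = 6679/(69×10³) = 0.09679 mm.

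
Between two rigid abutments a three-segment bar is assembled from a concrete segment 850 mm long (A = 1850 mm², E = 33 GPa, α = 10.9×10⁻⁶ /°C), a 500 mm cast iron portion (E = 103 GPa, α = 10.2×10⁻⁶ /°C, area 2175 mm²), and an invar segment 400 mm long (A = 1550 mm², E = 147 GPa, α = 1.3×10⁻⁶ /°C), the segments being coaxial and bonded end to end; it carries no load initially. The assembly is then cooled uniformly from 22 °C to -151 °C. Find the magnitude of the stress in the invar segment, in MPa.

σ ≈ 92.8 MPa (tensile)

Free thermal contraction of the whole bar: Σ αᵢΔT Lᵢ = 10.9×10⁻⁶×173×850 + 10.2×10⁻⁶×173×500 + 1.3×10⁻⁶×173×400 = 2.575 mm.
Since the ends are fixed, an axial force P builds up, equal in every segment, with P · Σ Lᵢ/(AᵢEᵢ) = δ_free.
The series flexibility is Σ Lᵢ/(AᵢEᵢ) = 850/(1850×33×10³) + 500/(2175×103×10³) + 400/(1550×147×10³) = 1.791×10⁻⁵ mm/N.
Hence P = δ_free / Σ(L/AE) = 2.575/1.791×10⁻⁵ = 143.8 kN (tensile).
σ_{invar} = P / A = 143800 / 1550 = 92.76 MPa.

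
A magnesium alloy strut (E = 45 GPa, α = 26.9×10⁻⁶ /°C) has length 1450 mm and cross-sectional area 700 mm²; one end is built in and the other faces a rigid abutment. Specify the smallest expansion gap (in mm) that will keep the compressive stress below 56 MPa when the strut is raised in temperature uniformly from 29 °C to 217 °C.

g ≈ 5.53 mm

Free expansion if unrestrained: δ_free = αΔT L = 26.9×10⁻⁶ × 188 × 1450 = 7.333 mm.
A stress of 56 MPa corresponds to the wall pushing the strut back by σL/E = 56×1450/(45×10³) = 1.804 mm.
So the gap has to take up the difference, g_min = δ_free − σL/E = 7.333 − 1.804 = 5.528 mm.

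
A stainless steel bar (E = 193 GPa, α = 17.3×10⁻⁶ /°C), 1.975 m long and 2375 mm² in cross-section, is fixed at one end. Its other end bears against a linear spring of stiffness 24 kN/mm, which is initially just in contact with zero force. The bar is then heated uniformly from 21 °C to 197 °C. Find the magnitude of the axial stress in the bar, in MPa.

σ ≈ 55.1 MPa (compressive)

The unrestrained thermal change is αΔT L = 17.3×10⁻⁶ × 176 × 1975 = 6.013 mm.
Let P be the compressive force at the spring. The bar shortens elastically by PL/(AE) and the spring compresses by P/k; together these equal δ_free.
P [ L/(AE) + 1/k ] = δ_free → P [ 1975/(2375×193×10³) + 1/(24×10³) ] = 6.013.
P = 6.013 / 4.598×10⁻⁵ = 130800 N.
σ = P/A = 130800/2375 = 55.07 MPa.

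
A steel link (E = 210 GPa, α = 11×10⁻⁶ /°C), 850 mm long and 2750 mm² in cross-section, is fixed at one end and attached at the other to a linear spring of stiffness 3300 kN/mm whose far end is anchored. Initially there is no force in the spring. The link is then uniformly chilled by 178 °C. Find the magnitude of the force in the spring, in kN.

P ≈ 938 kN

If the spring were absent the link would shorten by αΔT L = 11×10⁻⁶ × 178 × 850 = 1.664 mm.
With a force P in the spring, the elastic change of the link is PL/(AE) and that of the spring is P/k; compatibility requires their sum to equal δ_free.
P [ L/(AE) + 1/k ] = δ_free → P [ 850/(2750×210×10³) + 1/(3300×10³) ] = 1.664.
P = 1.664 / 1.775×10⁻⁶ = 937700 N.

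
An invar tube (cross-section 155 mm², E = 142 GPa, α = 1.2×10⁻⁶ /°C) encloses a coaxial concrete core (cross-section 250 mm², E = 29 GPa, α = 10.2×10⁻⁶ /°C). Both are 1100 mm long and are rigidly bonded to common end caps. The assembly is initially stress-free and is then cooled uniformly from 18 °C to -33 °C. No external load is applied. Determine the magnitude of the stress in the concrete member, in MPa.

σ ≈ 10 MPa (tensile)

The concrete has the larger α, so on cooling it would change length more than the invar if both were free. The rigid plates force a common final length, so the concrete is put into tension and the invar into compression, with equal and opposite forces P (no external load).
Compatibility of the two members (thermal + elastic change equal): (α₁ − α₂)ΔT = P·[1/(A₁E₁) + 1/(A₂E₂)].
|α₁ − α₂|·ΔT = 9×10⁻⁶ × 51 = 0.000459.
1/(A₁E₁) + 1/(A₂E₂) = 1/(155×142×10³) + 1/(250×29×10³) = 1.834×10⁻⁷ N⁻¹.
So P = 0.000459 / 1.834×10⁻⁷ = 2.503 kN.
σ_{concrete} = P/A₂ = 2503/250 = 10.01 MPa, tensile.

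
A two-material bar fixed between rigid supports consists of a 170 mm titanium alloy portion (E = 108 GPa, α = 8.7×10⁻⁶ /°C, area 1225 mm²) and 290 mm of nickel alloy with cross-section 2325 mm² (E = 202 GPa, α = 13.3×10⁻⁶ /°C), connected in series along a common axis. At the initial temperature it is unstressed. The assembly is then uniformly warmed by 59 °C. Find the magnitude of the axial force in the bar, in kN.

With the walls removed the bar would change length by δ_free = Σ αᵢΔT Lᵢ = 8.7×10⁻⁶×59×170 + 13.3×10⁻⁶×59×290 = 0.3148 mm.
The rigid supports impose zero overall length change; the single axial force P common to all segments must satisfy P Σ Lᵢ/(AᵢEᵢ) = δ_free.
The series flexibility is Σ Lᵢ/(AᵢEᵢ) = 170/(1225×108×10³) + 290/(2325×202×10³) = 1.902×10⁻⁶ mm/N.
P = 0.3148 / 1.902×10⁻⁶ = 165500 N = 165.5 kN, compressive.

P ≈ 165 kN (compressive)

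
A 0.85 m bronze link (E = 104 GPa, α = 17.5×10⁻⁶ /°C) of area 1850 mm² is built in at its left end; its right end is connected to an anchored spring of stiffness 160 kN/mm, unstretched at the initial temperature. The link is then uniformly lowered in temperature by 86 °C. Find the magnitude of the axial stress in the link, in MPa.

If the spring were absent the link would shorten by αΔT L = 17.5×10⁻⁶ × 86 × 850 = 1.279 mm.
With a force P in the spring, the elastic change of the link is PL/(AE) and that of the spring is P/k; compatibility requires their sum to equal δ_free.
So P = δ_free / [L/(AE) + 1/k] = 1.279 / [ 850/(1850×104×10³) + 1/(160×10³) ].
P = 1.279 / 1.067×10⁻⁵ = 119900 N.
σ = P/A = 119900/1850 = 64.82 MPa.

σ ≈ 64.8 MPa (tensile)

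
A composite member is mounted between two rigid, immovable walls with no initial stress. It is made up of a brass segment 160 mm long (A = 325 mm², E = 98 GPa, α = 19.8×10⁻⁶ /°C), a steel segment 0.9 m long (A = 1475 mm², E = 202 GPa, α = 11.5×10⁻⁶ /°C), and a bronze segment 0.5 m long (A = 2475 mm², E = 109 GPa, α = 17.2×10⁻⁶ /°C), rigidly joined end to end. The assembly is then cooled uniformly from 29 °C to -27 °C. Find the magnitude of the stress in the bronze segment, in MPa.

σ ≈ 50.6 MPa (tensile)

Free thermal contraction of the whole bar: Σ αᵢΔT Lᵢ = 19.8×10⁻⁶×56×160 + 11.5×10⁻⁶×56×900 + 17.2×10⁻⁶×56×500 = 1.239 mm.
The walls prevent any net length change, so an axial force P (same in every segment) develops. Compatibility: P · Σ Lᵢ/(AᵢEᵢ) = δ_free.
Σ Lᵢ/(AᵢEᵢ) = 160/(325×98×10³) + 900/(1475×202×10³) + 500/(2475×109×10³) = 9.898×10⁻⁶ mm/N.
Hence P = δ_free / Σ(L/AE) = 1.239/9.898×10⁻⁶ = 125.1 kN (tensile).
σ_{bronze} = P / A = 125100 / 2475 = 50.56 MPa.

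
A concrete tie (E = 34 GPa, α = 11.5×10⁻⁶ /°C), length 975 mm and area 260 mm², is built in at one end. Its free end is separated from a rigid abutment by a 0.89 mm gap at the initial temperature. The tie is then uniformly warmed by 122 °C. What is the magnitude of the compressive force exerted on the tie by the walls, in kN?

Unrestrained expansion: δ_free = αΔT L = 11.5×10⁻⁶ × 122 × 975 = 1.368 mm.
After closing the 0.89 mm clearance, 1.368 − 0.89 = 0.4779 mm of expansion remains to be suppressed by the wall.
Compatibility: PL/(AE) = 0.4779 mm, so σ = P/A = E × (0.4779/975) = 16.67 MPa.
P = σA = 16.67 × 260 = 4.333 kN.

P ≈ 4.33 kN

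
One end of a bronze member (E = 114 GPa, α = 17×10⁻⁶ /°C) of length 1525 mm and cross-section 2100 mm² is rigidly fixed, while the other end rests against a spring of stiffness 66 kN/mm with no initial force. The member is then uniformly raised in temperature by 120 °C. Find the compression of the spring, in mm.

δ ≈ 2.19 mm

If the spring were absent the member would lengthen by αΔT L = 17×10⁻⁶ × 120 × 1525 = 3.111 mm.
Let P be the compressive force at the spring. The member shortens elastically by PL/(AE) and the spring compresses by P/k; together these equal δ_free.
So P = δ_free / [L/(AE) + 1/k] = 3.111 / [ 1525/(2100×114×10³) + 1/(66×10³) ].
P = 3.111 / 2.152×10⁻⁵ = 144600 N.
Spring compression = P/k = 144600/(66×10³) = 2.19 mm.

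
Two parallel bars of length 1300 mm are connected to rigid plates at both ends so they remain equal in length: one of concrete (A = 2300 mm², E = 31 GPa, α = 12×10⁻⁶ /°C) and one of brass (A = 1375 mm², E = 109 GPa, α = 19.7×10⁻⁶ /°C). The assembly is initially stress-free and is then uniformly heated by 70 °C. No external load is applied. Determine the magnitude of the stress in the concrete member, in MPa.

σ ≈ 11.3 MPa (tensile)

Equilibrium of a rigid end plate with no external load gives equal and opposite internal forces ±P in the two members. Since α_{brass} > α_{concrete}, heating drives the brass into compression and the concrete into tension.
Compatibility of the two members (thermal + elastic change equal): (α₁ − α₂)ΔT = P·[1/(A₁E₁) + 1/(A₂E₂)].
|α₁ − α₂|·ΔT = 7.7×10⁻⁶ × 70 = 0.000539.
1/(A₁E₁) + 1/(A₂E₂) = 1/(2300×31×10³) + 1/(1375×109×10³) = 2.07×10⁻⁸ N⁻¹.
P = 0.000539 / 2.07×10⁻⁸ = 26040 N = 26.04 kN.
σ_{concrete} = P/A₁ = 26040/2300 = 11.32 MPa, tensile.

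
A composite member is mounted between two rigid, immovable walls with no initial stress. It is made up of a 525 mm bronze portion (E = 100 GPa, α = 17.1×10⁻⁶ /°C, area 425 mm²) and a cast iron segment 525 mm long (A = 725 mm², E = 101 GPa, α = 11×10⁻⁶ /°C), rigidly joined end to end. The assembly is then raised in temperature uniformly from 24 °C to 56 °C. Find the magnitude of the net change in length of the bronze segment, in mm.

|ΔL| ≈ 0.0114 mm

If the supports were absent, the total length change would be Σ αᵢΔT Lᵢ = 17.1×10⁻⁶×32×525 + 11×10⁻⁶×32×525 = 0.4721 mm.
The rigid supports impose zero overall length change; the single axial force P common to all segments must satisfy P Σ Lᵢ/(AᵢEᵢ) = δ_free.
Σ Lᵢ/(AᵢEᵢ) = 525/(425×100×10³) + 525/(725×101×10³) = 1.952×10⁻⁵ mm/N.
So P = 0.4721 / 1.952×10⁻⁵ = 24.18 kN, compressive.
For the bronze segment, free thermal change = 17.1×10⁻⁶×32×525 = 0.2873 mm and elastic change from P = 24180×525/(425×100×10³) = 0.2987 mm; these oppose, so the net change is 0.0114 mm (segment shortens).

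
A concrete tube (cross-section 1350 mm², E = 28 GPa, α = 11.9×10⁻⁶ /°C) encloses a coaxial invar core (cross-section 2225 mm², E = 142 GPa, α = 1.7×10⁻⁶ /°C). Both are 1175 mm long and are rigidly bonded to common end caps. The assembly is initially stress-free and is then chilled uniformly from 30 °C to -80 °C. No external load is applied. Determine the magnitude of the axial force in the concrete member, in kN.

Both members must finish at the same length. With the larger α, the concrete tends to over-contract; the plates restrain it, putting the concrete in tension and the invar in compression. With no external load the two internal forces are equal and opposite, magnitude P.
Setting the final lengths equal and cancelling L: (α₁ − α₂)ΔT = P/(A₁E₁) + P/(A₂E₂).
|α₁ − α₂|·ΔT = 10.2×10⁻⁶ × 110 = 0.001122.
1/(A₁E₁) + 1/(A₂E₂) = 1/(1350×28×10³) + 1/(2225×142×10³) = 2.962×10⁻⁸ N⁻¹.
So P = 0.001122 / 2.962×10⁻⁸ = 37.88 kN.

P ≈ 37.9 kN (tensile in the concrete)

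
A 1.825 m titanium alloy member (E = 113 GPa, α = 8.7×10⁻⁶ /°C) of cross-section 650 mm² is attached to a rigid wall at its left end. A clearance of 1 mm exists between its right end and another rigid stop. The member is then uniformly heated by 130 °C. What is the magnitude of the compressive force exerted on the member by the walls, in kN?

If the wall were absent the member would grow by αΔT L = 8.7×10⁻⁶ × 130 × 1825 = 2.064 mm.
This exceeds the 1 mm gap, so the wall pushes back. The portion of expansion that must be recovered elastically is δ_free − gap = 2.064 − 1 = 1.064 mm.
That suppressed elongation corresponds to σ = E·Δ/L = 113×10³ × 1.064/1825 = 65.89 MPa.
Force on the wall = σA = 65.89 × 650 mm² = 42.83 kN.

P ≈ 42.8 kN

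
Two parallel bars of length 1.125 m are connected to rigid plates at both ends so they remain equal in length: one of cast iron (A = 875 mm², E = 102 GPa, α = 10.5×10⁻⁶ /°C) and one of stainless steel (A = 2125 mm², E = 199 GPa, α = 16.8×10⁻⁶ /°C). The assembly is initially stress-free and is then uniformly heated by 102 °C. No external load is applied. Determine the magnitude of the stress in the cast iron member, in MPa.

σ ≈ 54.1 MPa (tensile)

Equilibrium of a rigid end plate with no external load gives equal and opposite internal forces ±P in the two members. Since α_{stainless steel} > α_{cast iron}, heating drives the stainless steel into compression and the cast iron into tension.
Setting the final lengths equal and cancelling L: (α₁ − α₂)ΔT = P/(A₁E₁) + P/(A₂E₂).
|α₁ − α₂|·ΔT = 6.3×10⁻⁶ × 102 = 0.0006426.
1/(A₁E₁) + 1/(A₂E₂) = 1/(875×102×10³) + 1/(2125×199×10³) = 1.357×10⁻⁸ N⁻¹.
P = 0.0006426 / 1.357×10⁻⁸ = 47360 N = 47.36 kN.
σ_{cast iron} = P/A₁ = 47360/875 = 54.12 MPa, tensile.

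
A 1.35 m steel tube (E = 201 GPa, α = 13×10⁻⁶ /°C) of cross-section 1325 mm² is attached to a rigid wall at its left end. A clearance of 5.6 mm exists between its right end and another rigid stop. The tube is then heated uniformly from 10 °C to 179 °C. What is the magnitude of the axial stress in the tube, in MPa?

Free thermal elongation = αΔT L = 13×10⁻⁶ × 169 × 1350 = 2.966 mm.
Since δ_free = 2.97 mm is less than the 5.6 mm gap, the tube never touches the wall. No axial force develops.

σ ≈ 0 MPa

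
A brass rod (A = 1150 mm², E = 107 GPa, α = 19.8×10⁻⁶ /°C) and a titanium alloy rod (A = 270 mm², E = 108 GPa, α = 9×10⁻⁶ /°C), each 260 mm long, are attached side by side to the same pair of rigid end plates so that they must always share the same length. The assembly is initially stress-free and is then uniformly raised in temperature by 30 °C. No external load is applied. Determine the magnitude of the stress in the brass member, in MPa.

Both members must finish at the same length. With the larger α, the brass tends to over-expand; the plates restrain it, putting the brass in compression and the titanium alloy in tension. With no external load the two internal forces are equal and opposite, magnitude P.
Setting the final lengths equal and cancelling L: (α₁ − α₂)ΔT = P/(A₁E₁) + P/(A₂E₂).
|α₁ − α₂|·ΔT = 10.8×10⁻⁶ × 30 = 0.000324.
1/(A₁E₁) + 1/(A₂E₂) = 1/(1150×107×10³) + 1/(270×108×10³) = 4.242×10⁻⁸ N⁻¹.
So P = 0.000324 / 4.242×10⁻⁸ = 7.638 kN.
σ_{brass} = P/A₁ = 7638/1150 = 6.642 MPa, compressive.

σ ≈ 6.64 MPa (compressive)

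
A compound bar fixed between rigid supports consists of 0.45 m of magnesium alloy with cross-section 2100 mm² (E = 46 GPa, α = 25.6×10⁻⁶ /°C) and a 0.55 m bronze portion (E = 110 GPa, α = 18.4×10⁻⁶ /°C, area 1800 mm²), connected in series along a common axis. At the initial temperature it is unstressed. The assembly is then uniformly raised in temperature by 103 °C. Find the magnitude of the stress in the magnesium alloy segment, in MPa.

σ ≈ 143 MPa (compressive)

With the walls removed the bar would change length by δ_free = Σ αᵢΔT Lᵢ = 25.6×10⁻⁶×103×450 + 18.4×10⁻⁶×103×550 = 2.229 mm.
Since the ends are fixed, an axial force P builds up, equal in every segment, with P · Σ Lᵢ/(AᵢEᵢ) = δ_free.
Σ Lᵢ/(AᵢEᵢ) = 450/(2100×46×10³) + 550/(1800×110×10³) = 7.436×10⁻⁶ mm/N.
So P = 2.229 / 7.436×10⁻⁶ = 299.7 kN, compressive.
σ_{magnesium alloy} = P / A = 299700 / 2100 = 142.7 MPa.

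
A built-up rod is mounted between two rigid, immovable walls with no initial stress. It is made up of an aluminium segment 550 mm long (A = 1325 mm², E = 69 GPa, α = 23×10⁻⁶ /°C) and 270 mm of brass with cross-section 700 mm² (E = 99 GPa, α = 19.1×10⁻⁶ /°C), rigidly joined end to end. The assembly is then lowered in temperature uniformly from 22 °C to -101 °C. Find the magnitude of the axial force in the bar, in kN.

P ≈ 221 kN (tensile)

If the supports were absent, the total length change would be Σ αᵢΔT Lᵢ = 23×10⁻⁶×123×550 + 19.1×10⁻⁶×123×270 = 2.19 mm.
The walls prevent any net length change, so an axial force P (same in every segment) develops. Compatibility: P · Σ Lᵢ/(AᵢEᵢ) = δ_free.
Σ Lᵢ/(AᵢEᵢ) = 550/(1325×69×10³) + 270/(700×99×10³) = 9.912×10⁻⁶ mm/N.
P = 2.19 / 9.912×10⁻⁶ = 221000 N = 221 kN, tensile.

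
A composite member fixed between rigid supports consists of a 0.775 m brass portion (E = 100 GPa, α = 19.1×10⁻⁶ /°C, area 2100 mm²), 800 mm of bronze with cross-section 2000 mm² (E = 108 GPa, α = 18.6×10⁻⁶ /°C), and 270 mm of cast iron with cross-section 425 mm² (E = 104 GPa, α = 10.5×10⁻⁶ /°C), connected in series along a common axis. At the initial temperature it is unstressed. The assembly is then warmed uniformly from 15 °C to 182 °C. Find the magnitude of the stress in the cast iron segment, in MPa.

σ ≈ 946 MPa (compressive)

If the supports were absent, the total length change would be Σ αᵢΔT Lᵢ = 19.1×10⁻⁶×167×775 + 18.6×10⁻⁶×167×800 + 10.5×10⁻⁶×167×270 = 5.43 mm.
The rigid supports impose zero overall length change; the single axial force P common to all segments must satisfy P Σ Lᵢ/(AᵢEᵢ) = δ_free.
Σ Lᵢ/(AᵢEᵢ) = 775/(2100×100×10³) + 800/(2000×108×10³) + 270/(425×104×10³) = 1.35×10⁻⁵ mm/N.
P = 5.43 / 1.35×10⁻⁵ = 402200 N = 402.2 kN, compressive.
σ_{cast iron} = P / A = 402200 / 425 = 946.3 MPa.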